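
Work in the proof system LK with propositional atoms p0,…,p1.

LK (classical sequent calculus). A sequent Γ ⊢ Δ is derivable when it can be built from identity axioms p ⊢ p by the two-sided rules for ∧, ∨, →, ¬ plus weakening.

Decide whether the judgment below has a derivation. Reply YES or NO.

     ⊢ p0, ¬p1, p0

Enumerate valuations to refute Γ ⊢ Δ:
  v=00: Γ:[] Δ:[p0=F, ¬p1=T, p0=F] refutes=False
  v=01: Γ:[] Δ:[p0=F, ¬p1=F, p0=F] refutes=True  ← countermodel

Result: NO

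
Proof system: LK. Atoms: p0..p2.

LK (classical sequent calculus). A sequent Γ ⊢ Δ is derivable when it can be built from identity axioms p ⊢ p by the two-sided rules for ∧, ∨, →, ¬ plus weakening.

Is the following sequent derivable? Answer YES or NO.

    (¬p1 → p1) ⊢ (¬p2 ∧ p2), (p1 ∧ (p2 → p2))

Derivation (root first):
[∧R] (¬p1 → p1) ⊢ (¬p2 ∧ p2), (p1 ∧ (p2 → p2))
  [→L] (¬p1 → p1) ⊢ p1
    [¬R]  ⊢ p1, ¬p1
      [Ax] p1 ⊢ p1
    [Ax] p1 ⊢ p1
  [→R]  ⊢ (¬p2 ∧ p2), (p2 → p2)
    [∧R] p2 ⊢ p2, (¬p2 ∧ p2)
      [¬R]  ⊢ p2, ¬p2
        [Ax] p2 ⊢ p2
      [Ax] p2 ⊢ p2

Result: YES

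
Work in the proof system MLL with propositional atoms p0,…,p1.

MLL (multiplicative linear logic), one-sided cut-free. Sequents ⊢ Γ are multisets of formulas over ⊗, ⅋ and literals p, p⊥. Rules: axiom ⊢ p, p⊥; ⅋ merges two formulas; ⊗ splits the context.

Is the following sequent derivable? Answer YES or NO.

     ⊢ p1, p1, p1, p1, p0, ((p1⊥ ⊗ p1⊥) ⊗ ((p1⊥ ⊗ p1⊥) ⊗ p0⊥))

Derivation trace:
[⊗]  ⊢ p1, p1, p1, p1, p0, ((p1⊥ ⊗ p1⊥) ⊗ ((p1⊥ ⊗ p1⊥) ⊗ p0⊥))
  [⊗]  ⊢ p1, p1, (p1⊥ ⊗ p1⊥)
    [Ax]  ⊢ p1, p1⊥
    [Ax]  ⊢ p1, p1⊥
  [⊗]  ⊢ p1, p1, p0, ((p1⊥ ⊗ p1⊥) ⊗ p0⊥)
    [⊗]  ⊢ p1, p1, (p1⊥ ⊗ p1⊥)
      [Ax]  ⊢ p1, p1⊥
      [Ax]  ⊢ p1, p1⊥
    [Ax]  ⊢ p0, p0⊥

Result: YES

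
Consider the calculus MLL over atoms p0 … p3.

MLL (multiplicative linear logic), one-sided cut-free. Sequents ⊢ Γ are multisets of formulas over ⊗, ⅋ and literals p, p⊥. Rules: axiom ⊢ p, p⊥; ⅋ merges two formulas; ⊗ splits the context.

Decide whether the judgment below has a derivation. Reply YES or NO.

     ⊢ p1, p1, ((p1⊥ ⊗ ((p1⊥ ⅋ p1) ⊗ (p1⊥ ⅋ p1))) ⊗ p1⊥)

Derivation trace:
[⊗]  ⊢ p1, p1, ((p1⊥ ⊗ ((p1⊥ ⅋ p1) ⊗ (p1⊥ ⅋ p1))) ⊗ p1⊥)
  [⊗]  ⊢ p1, (p1⊥ ⊗ ((p1⊥ ⅋ p1) ⊗ (p1⊥ ⅋ p1)))
    [Ax]  ⊢ p1, p1⊥
    [⊗]  ⊢ ((p1⊥ ⅋ p1) ⊗ (p1⊥ ⅋ p1))
      [⅋]  ⊢ (p1⊥ ⅋ p1)
        [Ax]  ⊢ p1, p1⊥
      [⅋]  ⊢ (p1⊥ ⅋ p1)
        [Ax]  ⊢ p1, p1⊥
  [Ax]  ⊢ p1, p1⊥

Result: YES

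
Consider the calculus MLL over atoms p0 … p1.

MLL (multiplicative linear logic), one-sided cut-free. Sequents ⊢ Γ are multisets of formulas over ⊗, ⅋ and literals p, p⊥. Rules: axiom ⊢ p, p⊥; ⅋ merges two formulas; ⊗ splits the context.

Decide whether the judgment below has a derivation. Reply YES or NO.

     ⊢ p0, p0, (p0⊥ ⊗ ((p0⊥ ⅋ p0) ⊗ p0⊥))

Proof tree:
[⊗]  ⊢ p0, p0, (p0⊥ ⊗ ((p0⊥ ⅋ p0) ⊗ p0⊥))
  [Ax]  ⊢ p0, p0⊥
  [⊗]  ⊢ p0, ((p0⊥ ⅋ p0) ⊗ p0⊥)
    [⅋]  ⊢ (p0⊥ ⅋ p0)
      [Ax]  ⊢ p0, p0⊥
    [Ax]  ⊢ p0, p0⊥

Result: YES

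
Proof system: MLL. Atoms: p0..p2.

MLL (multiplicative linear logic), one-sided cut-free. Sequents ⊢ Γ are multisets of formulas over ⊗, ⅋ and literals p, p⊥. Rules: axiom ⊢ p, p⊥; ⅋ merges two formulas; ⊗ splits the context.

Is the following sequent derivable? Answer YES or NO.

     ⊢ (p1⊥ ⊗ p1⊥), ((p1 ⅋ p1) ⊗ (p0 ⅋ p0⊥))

Proof tree:
[⊗]  ⊢ (p1⊥ ⊗ p1⊥), ((p1 ⅋ p1) ⊗ (p0 ⅋ p0⊥))
  [⅋]  ⊢ (p1⊥ ⊗ p1⊥), (p1 ⅋ p1)
    [⊗]  ⊢ p1, p1, (p1⊥ ⊗ p1⊥)
      [Ax]  ⊢ p1, p1⊥
      [Ax]  ⊢ p1, p1⊥
  [⅋]  ⊢ (p0 ⅋ p0⊥)
    [Ax]  ⊢ p0, p0⊥

Result: YES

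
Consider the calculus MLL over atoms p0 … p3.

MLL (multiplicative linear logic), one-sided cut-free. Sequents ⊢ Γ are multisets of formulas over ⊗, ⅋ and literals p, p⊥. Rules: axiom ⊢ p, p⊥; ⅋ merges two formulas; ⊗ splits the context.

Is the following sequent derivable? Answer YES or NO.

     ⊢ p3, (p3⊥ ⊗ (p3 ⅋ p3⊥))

Derivation trace:
[⊗]  ⊢ p3, (p3⊥ ⊗ (p3 ⅋ p3⊥))
  [Ax]  ⊢ p3, p3⊥
  [⅋]  ⊢ (p3 ⅋ p3⊥)
    [Ax]  ⊢ p3, p3⊥

Result: YES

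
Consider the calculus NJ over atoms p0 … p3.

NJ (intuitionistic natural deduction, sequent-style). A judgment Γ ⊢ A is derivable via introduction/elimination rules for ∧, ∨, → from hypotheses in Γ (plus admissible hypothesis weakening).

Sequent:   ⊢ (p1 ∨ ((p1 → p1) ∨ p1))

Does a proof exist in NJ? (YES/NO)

Derivation trace:
[∨I₂]  ⊢ (p1 ∨ ((p1 → p1) ∨ p1))
  [∨I₁]  ⊢ ((p1 → p1) ∨ p1)
    [→I]  ⊢ (p1 → p1)
      [Ax] p1 ⊢ p1

Result: YES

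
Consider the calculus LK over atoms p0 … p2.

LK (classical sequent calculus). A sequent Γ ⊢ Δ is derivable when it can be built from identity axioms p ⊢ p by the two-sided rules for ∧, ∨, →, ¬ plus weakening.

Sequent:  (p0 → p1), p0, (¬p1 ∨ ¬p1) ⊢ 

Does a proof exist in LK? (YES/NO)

Derivation trace:
[∨L] (p0 → p1), p0, (¬p1 ∨ ¬p1) ⊢ 
  [¬L] p0, (p0 → p1), ¬p1 ⊢ 
    [→L] p0, (p0 → p1) ⊢ p1
      [Ax] p0 ⊢ p0
      [Ax] p1 ⊢ p1
  [¬L] p0, (p0 → p1), ¬p1 ⊢ 
    [→L] p0, (p0 → p1) ⊢ p1
      [Ax] p0 ⊢ p0
      [Ax] p1 ⊢ p1

Result: YES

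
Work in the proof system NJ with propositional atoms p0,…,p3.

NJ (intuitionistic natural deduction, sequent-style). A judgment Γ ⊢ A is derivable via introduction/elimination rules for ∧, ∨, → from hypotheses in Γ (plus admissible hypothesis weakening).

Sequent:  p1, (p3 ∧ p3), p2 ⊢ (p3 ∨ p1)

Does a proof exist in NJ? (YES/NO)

Derivation trace:
[∨I₂] p1, (p3 ∧ p3), p2 ⊢ (p3 ∨ p1)
  [Wk] p1, (p3 ∧ p3), p2 ⊢ p1
    [Wk] p1, (p3 ∧ p3) ⊢ p1
      [Ax] p1 ⊢ p1

Result: YES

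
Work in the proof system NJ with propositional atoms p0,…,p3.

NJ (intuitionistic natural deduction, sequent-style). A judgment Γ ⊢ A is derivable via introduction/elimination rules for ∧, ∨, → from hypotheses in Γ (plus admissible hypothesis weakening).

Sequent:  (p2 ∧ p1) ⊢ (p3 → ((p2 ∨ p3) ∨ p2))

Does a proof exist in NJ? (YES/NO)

Derivation (root first):
[Wk] (p2 ∧ p1) ⊢ (p3 → ((p2 ∨ p3) ∨ p2))
  [→I]  ⊢ (p3 → ((p2 ∨ p3) ∨ p2))
    [∨I₁] p3 ⊢ ((p2 ∨ p3) ∨ p2)
      [∨I₂] p3 ⊢ (p2 ∨ p3)
        [Ax] p3 ⊢ p3

Result: YES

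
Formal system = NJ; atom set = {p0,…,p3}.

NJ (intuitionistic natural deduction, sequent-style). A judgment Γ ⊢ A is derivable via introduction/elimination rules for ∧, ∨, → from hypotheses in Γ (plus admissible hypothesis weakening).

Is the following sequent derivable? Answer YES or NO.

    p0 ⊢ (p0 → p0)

Proof tree:
[→I] p0 ⊢ (p0 → p0)
  [Wk] p0, p0 ⊢ p0
    [Ax] p0 ⊢ p0

Result: YES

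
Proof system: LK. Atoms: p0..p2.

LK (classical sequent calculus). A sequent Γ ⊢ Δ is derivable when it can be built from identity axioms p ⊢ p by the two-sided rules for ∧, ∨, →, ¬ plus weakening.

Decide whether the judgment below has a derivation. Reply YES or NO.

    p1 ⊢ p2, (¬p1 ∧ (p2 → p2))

Truth-table refutation:
  v=000: Γ:[p1=F] Δ:[p2=F, (¬p1 ∧ (p2 → p2))=T] refutes=False
  v=001: Γ:[p1=F] Δ:[p2=T, (¬p1 ∧ (p2 → p2))=T] refutes=False
  v=010: Γ:[p1=T] Δ:[p2=F, (¬p1 ∧ (p2 → p2))=F] refutes=True  ← countermodel

Result: NO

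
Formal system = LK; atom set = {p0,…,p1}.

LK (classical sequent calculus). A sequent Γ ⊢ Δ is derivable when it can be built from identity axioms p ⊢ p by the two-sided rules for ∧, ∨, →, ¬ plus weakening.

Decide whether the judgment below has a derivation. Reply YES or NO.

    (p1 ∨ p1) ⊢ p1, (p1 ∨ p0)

Derivation (root first):
[∨L] (p1 ∨ p1) ⊢ p1, (p1 ∨ p0)
  [Ax] p1 ⊢ p1
  [∨R] p1 ⊢ (p1 ∨ p0)
    [WR] p1 ⊢ p1, p0
      [Ax] p1 ⊢ p1

Result: YES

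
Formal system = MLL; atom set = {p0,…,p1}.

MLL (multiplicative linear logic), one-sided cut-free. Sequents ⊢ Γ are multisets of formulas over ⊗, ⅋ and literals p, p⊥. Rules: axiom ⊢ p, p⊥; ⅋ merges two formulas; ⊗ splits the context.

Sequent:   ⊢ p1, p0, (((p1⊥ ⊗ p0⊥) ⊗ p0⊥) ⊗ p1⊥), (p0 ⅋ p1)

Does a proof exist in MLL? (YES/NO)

Derivation (root first):
[⅋]  ⊢ p1, p0, (((p1⊥ ⊗ p0⊥) ⊗ p0⊥) ⊗ p1⊥), (p0 ⅋ p1)
  [⊗]  ⊢ p1, p0, p0, p1, (((p1⊥ ⊗ p0⊥) ⊗ p0⊥) ⊗ p1⊥)
    [⊗]  ⊢ p1, p0, p0, ((p1⊥ ⊗ p0⊥) ⊗ p0⊥)
      [⊗]  ⊢ p1, p0, (p1⊥ ⊗ p0⊥)
        [Ax]  ⊢ p1, p1⊥
        [Ax]  ⊢ p0, p0⊥
      [Ax]  ⊢ p0, p0⊥
    [Ax]  ⊢ p1, p1⊥

Result: YES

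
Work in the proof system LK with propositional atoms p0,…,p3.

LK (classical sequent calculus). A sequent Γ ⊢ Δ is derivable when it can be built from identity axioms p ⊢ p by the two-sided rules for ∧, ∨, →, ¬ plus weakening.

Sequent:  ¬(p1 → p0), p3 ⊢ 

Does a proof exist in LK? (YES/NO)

Enumerate valuations to refute Γ ⊢ Δ:
  v=0000: Γ:[¬(p1 → p0)=F, p3=F] Δ:[] refutes=False
  v=0001: Γ:[¬(p1 → p0)=F, p3=T] Δ:[] refutes=False
  v=0010: Γ:[¬(p1 → p0)=F, p3=F] Δ:[] refutes=False
  v=0011: Γ:[¬(p1 → p0)=F, p3=T] Δ:[] refutes=False
  v=0100: Γ:[¬(p1 → p0)=T, p3=F] Δ:[] refutes=False
  v=0101: Γ:[¬(p1 → p0)=T, p3=T] Δ:[] refutes=True  ← countermodel

Result: NO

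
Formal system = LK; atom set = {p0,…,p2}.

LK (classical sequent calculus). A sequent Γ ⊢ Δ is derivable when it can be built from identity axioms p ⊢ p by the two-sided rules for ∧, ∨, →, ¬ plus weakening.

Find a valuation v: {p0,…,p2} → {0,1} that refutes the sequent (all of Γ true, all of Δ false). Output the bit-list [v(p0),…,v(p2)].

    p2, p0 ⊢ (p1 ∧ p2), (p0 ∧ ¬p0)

Enumerate valuations to refute Γ ⊢ Δ:
  v=000: Γ:[p2=F, p0=F] Δ:[(p1 ∧ p2)=F, (p0 ∧ ¬p0)=F] refutes=False
  v=001: Γ:[p2=T, p0=F] Δ:[(p1 ∧ p2)=F, (p0 ∧ ¬p0)=F] refutes=False
  v=010: Γ:[p2=F, p0=F] Δ:[(p1 ∧ p2)=F, (p0 ∧ ¬p0)=F] refutes=False
  v=011: Γ:[p2=T, p0=F] Δ:[(p1 ∧ p2)=T, (p0 ∧ ¬p0)=F] refutes=False
  v=100: Γ:[p2=F, p0=T] Δ:[(p1 ∧ p2)=F, (p0 ∧ ¬p0)=F] refutes=False
  v=101: Γ:[p2=T, p0=T] Δ:[(p1 ∧ p2)=F, (p0 ∧ ¬p0)=F] refutes=True  ← countermodel

Result: [1, 0, 1]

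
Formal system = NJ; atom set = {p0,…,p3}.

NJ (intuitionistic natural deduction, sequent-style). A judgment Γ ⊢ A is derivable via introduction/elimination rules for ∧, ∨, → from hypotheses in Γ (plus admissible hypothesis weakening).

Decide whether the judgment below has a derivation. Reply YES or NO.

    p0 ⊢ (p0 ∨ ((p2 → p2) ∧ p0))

Derivation trace:
[∨I₂] p0 ⊢ (p0 ∨ ((p2 → p2) ∧ p0))
  [∧I] p0 ⊢ ((p2 → p2) ∧ p0)
    [→I]  ⊢ (p2 → p2)
      [Ax] p2 ⊢ p2
    [Ax] p0 ⊢ p0

Result: YES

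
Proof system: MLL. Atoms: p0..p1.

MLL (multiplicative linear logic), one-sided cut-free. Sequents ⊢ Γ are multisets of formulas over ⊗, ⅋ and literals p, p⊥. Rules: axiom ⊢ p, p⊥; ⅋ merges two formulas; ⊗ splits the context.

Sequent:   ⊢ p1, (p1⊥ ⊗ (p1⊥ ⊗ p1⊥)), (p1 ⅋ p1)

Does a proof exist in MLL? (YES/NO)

Proof tree:
[⅋]  ⊢ p1, (p1⊥ ⊗ (p1⊥ ⊗ p1⊥)), (p1 ⅋ p1)
  [⊗]  ⊢ p1, p1, p1, (p1⊥ ⊗ (p1⊥ ⊗ p1⊥))
    [Ax]  ⊢ p1, p1⊥
    [⊗]  ⊢ p1, p1, (p1⊥ ⊗ p1⊥)
      [Ax]  ⊢ p1, p1⊥
      [Ax]  ⊢ p1, p1⊥

Result: YES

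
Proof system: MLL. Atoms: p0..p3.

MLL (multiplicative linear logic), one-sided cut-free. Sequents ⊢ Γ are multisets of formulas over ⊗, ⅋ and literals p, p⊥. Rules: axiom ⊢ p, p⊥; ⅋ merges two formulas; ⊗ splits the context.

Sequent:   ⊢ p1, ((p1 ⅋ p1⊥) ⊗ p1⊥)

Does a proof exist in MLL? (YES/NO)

Derivation (root first):
[⊗]  ⊢ p1, ((p1 ⅋ p1⊥) ⊗ p1⊥)
  [⅋]  ⊢ (p1 ⅋ p1⊥)
    [Ax]  ⊢ p1, p1⊥
  [Ax]  ⊢ p1, p1⊥

Result: YES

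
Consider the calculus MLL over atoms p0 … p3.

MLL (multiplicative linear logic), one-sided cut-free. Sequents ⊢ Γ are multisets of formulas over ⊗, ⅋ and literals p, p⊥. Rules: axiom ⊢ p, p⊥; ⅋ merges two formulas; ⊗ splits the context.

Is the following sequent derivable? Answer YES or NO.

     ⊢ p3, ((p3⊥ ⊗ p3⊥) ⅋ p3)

Derivation (root first):
[⅋]  ⊢ p3, ((p3⊥ ⊗ p3⊥) ⅋ p3)
  [⊗]  ⊢ p3, p3, (p3⊥ ⊗ p3⊥)
    [Ax]  ⊢ p3, p3⊥
    [Ax]  ⊢ p3, p3⊥

Result: YES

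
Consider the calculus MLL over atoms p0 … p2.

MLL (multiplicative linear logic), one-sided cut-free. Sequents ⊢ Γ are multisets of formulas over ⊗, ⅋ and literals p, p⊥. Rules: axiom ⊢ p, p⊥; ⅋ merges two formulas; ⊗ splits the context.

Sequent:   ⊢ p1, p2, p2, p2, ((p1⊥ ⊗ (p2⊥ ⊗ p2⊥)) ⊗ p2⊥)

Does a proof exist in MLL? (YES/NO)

Derivation (root first):
[⊗]  ⊢ p1, p2, p2, p2, ((p1⊥ ⊗ (p2⊥ ⊗ p2⊥)) ⊗ p2⊥)
  [⊗]  ⊢ p1, p2, p2, (p1⊥ ⊗ (p2⊥ ⊗ p2⊥))
    [Ax]  ⊢ p1, p1⊥
    [⊗]  ⊢ p2, p2, (p2⊥ ⊗ p2⊥)
      [Ax]  ⊢ p2, p2⊥
      [Ax]  ⊢ p2, p2⊥
  [Ax]  ⊢ p2, p2⊥

Result: YES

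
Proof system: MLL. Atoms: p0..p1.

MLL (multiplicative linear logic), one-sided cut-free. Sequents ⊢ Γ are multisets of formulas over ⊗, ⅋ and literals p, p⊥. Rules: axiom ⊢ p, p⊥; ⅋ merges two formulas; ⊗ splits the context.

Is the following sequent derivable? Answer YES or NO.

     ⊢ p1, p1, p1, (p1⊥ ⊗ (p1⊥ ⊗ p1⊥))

Derivation (root first):
[⊗]  ⊢ p1, p1, p1, (p1⊥ ⊗ (p1⊥ ⊗ p1⊥))
  [Ax]  ⊢ p1, p1⊥
  [⊗]  ⊢ p1, p1, (p1⊥ ⊗ p1⊥)
    [Ax]  ⊢ p1, p1⊥
    [Ax]  ⊢ p1, p1⊥

Result: YES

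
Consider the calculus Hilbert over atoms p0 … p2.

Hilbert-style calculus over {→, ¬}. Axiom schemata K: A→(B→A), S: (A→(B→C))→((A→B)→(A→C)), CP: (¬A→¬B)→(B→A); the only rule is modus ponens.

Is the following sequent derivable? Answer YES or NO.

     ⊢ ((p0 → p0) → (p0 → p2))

Truth-table refutation:
  v=000: Γ:[] Δ:[((p0 → p0) → (p0 → p2))=T] refutes=False
  v=001: Γ:[] Δ:[((p0 → p0) → (p0 → p2))=T] refutes=False
  v=010: Γ:[] Δ:[((p0 → p0) → (p0 → p2))=T] refutes=False
  v=011: Γ:[] Δ:[((p0 → p0) → (p0 → p2))=T] refutes=False
  v=100: Γ:[] Δ:[((p0 → p0) → (p0 → p2))=F] refutes=True  ← countermodel

Result: NO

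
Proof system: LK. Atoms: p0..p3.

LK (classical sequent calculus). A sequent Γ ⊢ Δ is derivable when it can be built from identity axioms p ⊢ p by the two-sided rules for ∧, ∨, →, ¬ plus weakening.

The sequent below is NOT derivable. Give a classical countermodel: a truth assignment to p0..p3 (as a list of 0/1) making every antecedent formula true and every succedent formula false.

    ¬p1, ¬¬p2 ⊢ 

Search for a countermodel by truth-table:
  v=0000: Γ:[¬p1=T, ¬¬p2=F] Δ:[] refutes=False
  v=0001: Γ:[¬p1=T, ¬¬p2=F] Δ:[] refutes=False
  v=0010: Γ:[¬p1=T, ¬¬p2=T] Δ:[] refutes=True  ← countermodel

Result: [0, 0, 1, 0]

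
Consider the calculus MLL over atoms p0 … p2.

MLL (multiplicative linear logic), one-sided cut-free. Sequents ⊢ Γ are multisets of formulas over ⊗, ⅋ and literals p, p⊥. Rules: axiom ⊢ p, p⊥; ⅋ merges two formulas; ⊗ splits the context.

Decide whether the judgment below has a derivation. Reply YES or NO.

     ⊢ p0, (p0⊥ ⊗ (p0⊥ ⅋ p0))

Derivation trace:
[⊗]  ⊢ p0, (p0⊥ ⊗ (p0⊥ ⅋ p0))
  [Ax]  ⊢ p0, p0⊥
  [⅋]  ⊢ (p0⊥ ⅋ p0)
    [Ax]  ⊢ p0, p0⊥

Result: YES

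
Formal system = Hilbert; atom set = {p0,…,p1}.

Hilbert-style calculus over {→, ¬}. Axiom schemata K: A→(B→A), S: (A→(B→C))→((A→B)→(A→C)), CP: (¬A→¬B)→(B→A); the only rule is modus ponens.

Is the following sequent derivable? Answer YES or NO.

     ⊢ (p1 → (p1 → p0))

Search for a countermodel by truth-table:
  v=00: Γ:[] Δ:[(p1 → (p1 → p0))=T] refutes=False
  v=01: Γ:[] Δ:[(p1 → (p1 → p0))=F] refutes=True  ← countermodel

Result: NO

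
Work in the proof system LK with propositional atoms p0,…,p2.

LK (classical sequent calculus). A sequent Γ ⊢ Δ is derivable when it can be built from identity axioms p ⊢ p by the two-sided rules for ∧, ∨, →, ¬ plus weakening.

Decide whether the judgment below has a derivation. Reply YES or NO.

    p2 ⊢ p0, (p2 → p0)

Enumerate valuations to refute Γ ⊢ Δ:
  v=000: Γ:[p2=F] Δ:[p0=F, (p2 → p0)=T] refutes=False
  v=001: Γ:[p2=T] Δ:[p0=F, (p2 → p0)=F] refutes=True  ← countermodel

Result: NO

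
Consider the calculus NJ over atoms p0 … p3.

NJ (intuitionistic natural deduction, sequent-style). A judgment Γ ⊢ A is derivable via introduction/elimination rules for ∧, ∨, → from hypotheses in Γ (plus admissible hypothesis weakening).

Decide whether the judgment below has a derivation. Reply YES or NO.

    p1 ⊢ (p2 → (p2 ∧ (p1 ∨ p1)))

Proof tree:
[→I] p1 ⊢ (p2 → (p2 ∧ (p1 ∨ p1)))
  [∧I] p1, p2 ⊢ (p2 ∧ (p1 ∨ p1))
    [Ax] p2 ⊢ p2
    [∨I₂] p1 ⊢ (p1 ∨ p1)
      [Ax] p1 ⊢ p1

Result: YES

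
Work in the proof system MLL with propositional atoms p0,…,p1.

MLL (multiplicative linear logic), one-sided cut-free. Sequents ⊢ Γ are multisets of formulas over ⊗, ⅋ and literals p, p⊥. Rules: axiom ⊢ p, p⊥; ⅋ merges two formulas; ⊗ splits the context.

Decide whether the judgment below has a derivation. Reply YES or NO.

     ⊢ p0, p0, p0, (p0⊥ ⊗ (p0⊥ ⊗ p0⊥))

Derivation trace:
[⊗]  ⊢ p0, p0, p0, (p0⊥ ⊗ (p0⊥ ⊗ p0⊥))
  [Ax]  ⊢ p0, p0⊥
  [⊗]  ⊢ p0, p0, (p0⊥ ⊗ p0⊥)
    [Ax]  ⊢ p0, p0⊥
    [Ax]  ⊢ p0, p0⊥

Result: YES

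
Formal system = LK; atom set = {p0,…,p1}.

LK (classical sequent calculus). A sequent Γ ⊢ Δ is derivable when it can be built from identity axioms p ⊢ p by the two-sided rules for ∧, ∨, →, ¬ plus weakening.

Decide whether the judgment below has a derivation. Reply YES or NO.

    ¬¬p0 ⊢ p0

Derivation trace:
[¬L] ¬¬p0 ⊢ p0
  [¬R]  ⊢ p0, ¬p0
    [Ax] p0 ⊢ p0

Result: YES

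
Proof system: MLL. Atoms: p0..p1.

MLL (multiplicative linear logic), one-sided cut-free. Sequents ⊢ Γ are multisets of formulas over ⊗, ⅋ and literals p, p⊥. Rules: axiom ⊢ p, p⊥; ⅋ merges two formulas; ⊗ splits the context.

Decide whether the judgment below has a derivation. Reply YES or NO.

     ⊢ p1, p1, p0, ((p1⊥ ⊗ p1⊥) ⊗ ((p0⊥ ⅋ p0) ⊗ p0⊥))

Derivation (root first):
[⊗]  ⊢ p1, p1, p0, ((p1⊥ ⊗ p1⊥) ⊗ ((p0⊥ ⅋ p0) ⊗ p0⊥))
  [⊗]  ⊢ p1, p1, (p1⊥ ⊗ p1⊥)
    [Ax]  ⊢ p1, p1⊥
    [Ax]  ⊢ p1, p1⊥
  [⊗]  ⊢ p0, ((p0⊥ ⅋ p0) ⊗ p0⊥)
    [⅋]  ⊢ (p0⊥ ⅋ p0)
      [Ax]  ⊢ p0, p0⊥
    [Ax]  ⊢ p0, p0⊥

Result: YES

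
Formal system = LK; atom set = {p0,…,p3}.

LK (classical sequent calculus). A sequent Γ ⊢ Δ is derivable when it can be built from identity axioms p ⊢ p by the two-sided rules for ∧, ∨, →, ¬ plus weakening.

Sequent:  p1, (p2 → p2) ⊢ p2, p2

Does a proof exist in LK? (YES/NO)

Search for a countermodel by truth-table:
  v=0000: Γ:[p1=F, (p2 → p2)=T] Δ:[p2=F, p2=F] refutes=False
  v=0001: Γ:[p1=F, (p2 → p2)=T] Δ:[p2=F, p2=F] refutes=False
  v=0010: Γ:[p1=F, (p2 → p2)=T] Δ:[p2=T, p2=T] refutes=False
  v=0011: Γ:[p1=F, (p2 → p2)=T] Δ:[p2=T, p2=T] refutes=False
  v=0100: Γ:[p1=T, (p2 → p2)=T] Δ:[p2=F, p2=F] refutes=True  ← countermodel

Result: NO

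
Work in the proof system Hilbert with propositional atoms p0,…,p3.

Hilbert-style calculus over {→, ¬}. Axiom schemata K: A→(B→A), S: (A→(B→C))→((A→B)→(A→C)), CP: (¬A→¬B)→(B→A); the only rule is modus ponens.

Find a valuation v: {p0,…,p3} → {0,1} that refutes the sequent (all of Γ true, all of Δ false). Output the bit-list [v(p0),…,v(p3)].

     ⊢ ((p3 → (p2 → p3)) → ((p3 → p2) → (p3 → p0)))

Enumerate valuations to refute Γ ⊢ Δ:
  v=0000: Γ:[] Δ:[((p3 → (p2 → p3)) → ((p3 → p2) → (p3 → p0)))=T] refutes=False
  v=0001: Γ:[] Δ:[((p3 → (p2 → p3)) → ((p3 → p2) → (p3 → p0)))=T] refutes=False
  v=0010: Γ:[] Δ:[((p3 → (p2 → p3)) → ((p3 → p2) → (p3 → p0)))=T] refutes=False
  v=0011: Γ:[] Δ:[((p3 → (p2 → p3)) → ((p3 → p2) → (p3 → p0)))=F] refutes=True  ← countermodel

Result: [0, 0, 1, 1]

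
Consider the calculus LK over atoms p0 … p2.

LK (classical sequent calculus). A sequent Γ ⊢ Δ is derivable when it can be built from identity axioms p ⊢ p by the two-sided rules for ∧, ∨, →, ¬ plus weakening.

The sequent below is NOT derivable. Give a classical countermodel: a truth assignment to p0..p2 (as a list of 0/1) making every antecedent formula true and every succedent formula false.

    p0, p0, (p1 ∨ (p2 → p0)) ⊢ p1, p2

Search for a countermodel by truth-table:
  v=000: Γ:[p0=F, p0=F, (p1 ∨ (p2 → p0))=T] Δ:[p1=F, p2=F] refutes=False
  v=001: Γ:[p0=F, p0=F, (p1 ∨ (p2 → p0))=F] Δ:[p1=F, p2=T] refutes=False
  v=010: Γ:[p0=F, p0=F, (p1 ∨ (p2 → p0))=T] Δ:[p1=T, p2=F] refutes=False
  v=011: Γ:[p0=F, p0=F, (p1 ∨ (p2 → p0))=T] Δ:[p1=T, p2=T] refutes=False
  v=100: Γ:[p0=T, p0=T, (p1 ∨ (p2 → p0))=T] Δ:[p1=F, p2=F] refutes=True  ← countermodel

Result: [1, 0, 0]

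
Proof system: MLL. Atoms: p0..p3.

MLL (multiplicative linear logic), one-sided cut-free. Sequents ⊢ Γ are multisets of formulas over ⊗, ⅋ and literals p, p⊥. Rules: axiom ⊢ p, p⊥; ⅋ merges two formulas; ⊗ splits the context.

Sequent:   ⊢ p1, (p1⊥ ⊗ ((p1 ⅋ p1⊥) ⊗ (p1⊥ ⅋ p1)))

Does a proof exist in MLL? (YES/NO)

Derivation (root first):
[⊗]  ⊢ p1, (p1⊥ ⊗ ((p1 ⅋ p1⊥) ⊗ (p1⊥ ⅋ p1)))
  [Ax]  ⊢ p1, p1⊥
  [⊗]  ⊢ ((p1 ⅋ p1⊥) ⊗ (p1⊥ ⅋ p1))
    [⅋]  ⊢ (p1 ⅋ p1⊥)
      [Ax]  ⊢ p1, p1⊥
    [⅋]  ⊢ (p1⊥ ⅋ p1)
      [Ax]  ⊢ p1, p1⊥

Result: YES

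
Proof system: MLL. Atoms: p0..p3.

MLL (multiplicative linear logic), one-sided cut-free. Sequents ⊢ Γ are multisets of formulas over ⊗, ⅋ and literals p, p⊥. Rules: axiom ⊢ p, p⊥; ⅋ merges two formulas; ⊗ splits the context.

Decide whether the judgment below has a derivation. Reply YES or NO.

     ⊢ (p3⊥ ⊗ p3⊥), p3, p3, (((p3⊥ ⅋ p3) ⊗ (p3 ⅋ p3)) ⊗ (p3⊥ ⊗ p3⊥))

Derivation trace:
[⊗]  ⊢ (p3⊥ ⊗ p3⊥), p3, p3, (((p3⊥ ⅋ p3) ⊗ (p3 ⅋ p3)) ⊗ (p3⊥ ⊗ p3⊥))
  [⊗]  ⊢ (p3⊥ ⊗ p3⊥), ((p3⊥ ⅋ p3) ⊗ (p3 ⅋ p3))
    [⅋]  ⊢ (p3⊥ ⅋ p3)
      [Ax]  ⊢ p3, p3⊥
    [⅋]  ⊢ (p3⊥ ⊗ p3⊥), (p3 ⅋ p3)
      [⊗]  ⊢ p3, p3, (p3⊥ ⊗ p3⊥)
        [Ax]  ⊢ p3, p3⊥
        [Ax]  ⊢ p3, p3⊥
  [⊗]  ⊢ p3, p3, (p3⊥ ⊗ p3⊥)
    [Ax]  ⊢ p3, p3⊥
    [Ax]  ⊢ p3, p3⊥

Result: YES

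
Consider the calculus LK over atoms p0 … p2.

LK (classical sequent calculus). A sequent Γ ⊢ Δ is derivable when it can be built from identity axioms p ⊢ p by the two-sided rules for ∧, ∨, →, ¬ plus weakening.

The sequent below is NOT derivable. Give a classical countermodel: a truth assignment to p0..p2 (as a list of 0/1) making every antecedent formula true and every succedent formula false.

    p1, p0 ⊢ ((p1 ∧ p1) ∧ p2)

Enumerate valuations to refute Γ ⊢ Δ:
  v=000: Γ:[p1=F, p0=F] Δ:[((p1 ∧ p1) ∧ p2)=F] refutes=False
  v=001: Γ:[p1=F, p0=F] Δ:[((p1 ∧ p1) ∧ p2)=F] refutes=False
  v=010: Γ:[p1=T, p0=F] Δ:[((p1 ∧ p1) ∧ p2)=F] refutes=False
  v=011: Γ:[p1=T, p0=F] Δ:[((p1 ∧ p1) ∧ p2)=T] refutes=False
  v=100: Γ:[p1=F, p0=T] Δ:[((p1 ∧ p1) ∧ p2)=F] refutes=False
  v=101: Γ:[p1=F, p0=T] Δ:[((p1 ∧ p1) ∧ p2)=F] refutes=False
  v=110: Γ:[p1=T, p0=T] Δ:[((p1 ∧ p1) ∧ p2)=F] refutes=True  ← countermodel

Result: [1, 1, 0]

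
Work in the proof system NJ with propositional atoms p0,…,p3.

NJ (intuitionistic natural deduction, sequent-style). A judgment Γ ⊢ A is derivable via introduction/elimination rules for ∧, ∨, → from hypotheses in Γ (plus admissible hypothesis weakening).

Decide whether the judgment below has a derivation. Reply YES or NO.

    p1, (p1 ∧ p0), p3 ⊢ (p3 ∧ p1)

Derivation trace:
[∧I] p1, (p1 ∧ p0), p3 ⊢ (p3 ∧ p1)
  [Wk] p3, (p1 ∧ p0) ⊢ p3
    [Ax] p3 ⊢ p3
  [Ax] p1 ⊢ p1

Result: YES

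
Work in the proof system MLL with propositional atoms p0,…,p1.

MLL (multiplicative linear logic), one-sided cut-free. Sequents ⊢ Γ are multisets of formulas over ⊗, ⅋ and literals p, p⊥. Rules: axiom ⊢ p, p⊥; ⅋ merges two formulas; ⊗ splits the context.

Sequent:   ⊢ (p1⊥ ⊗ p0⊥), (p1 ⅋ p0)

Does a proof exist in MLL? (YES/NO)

Proof tree:
[⅋]  ⊢ (p1⊥ ⊗ p0⊥), (p1 ⅋ p0)
  [⊗]  ⊢ p1, p0, (p1⊥ ⊗ p0⊥)
    [Ax]  ⊢ p1, p1⊥
    [Ax]  ⊢ p0, p0⊥

Result: YES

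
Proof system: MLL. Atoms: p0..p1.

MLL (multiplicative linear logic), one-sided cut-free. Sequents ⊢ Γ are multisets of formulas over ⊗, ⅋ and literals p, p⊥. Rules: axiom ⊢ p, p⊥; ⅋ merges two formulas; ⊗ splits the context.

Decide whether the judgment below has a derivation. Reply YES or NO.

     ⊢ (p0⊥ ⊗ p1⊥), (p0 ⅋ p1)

Derivation trace:
[⅋]  ⊢ (p0⊥ ⊗ p1⊥), (p0 ⅋ p1)
  [⊗]  ⊢ p0, p1, (p0⊥ ⊗ p1⊥)
    [Ax]  ⊢ p0, p0⊥
    [Ax]  ⊢ p1, p1⊥

Result: YES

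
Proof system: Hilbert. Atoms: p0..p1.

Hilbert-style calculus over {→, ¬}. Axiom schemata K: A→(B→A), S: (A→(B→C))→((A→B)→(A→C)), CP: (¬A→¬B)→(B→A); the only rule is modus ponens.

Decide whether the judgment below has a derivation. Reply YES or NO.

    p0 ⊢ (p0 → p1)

Enumerate valuations to refute Γ ⊢ Δ:
  v=00: Γ:[p0=F] Δ:[(p0 → p1)=T] refutes=False
  v=01: Γ:[p0=F] Δ:[(p0 → p1)=T] refutes=False
  v=10: Γ:[p0=T] Δ:[(p0 → p1)=F] refutes=True  ← countermodel

Result: NO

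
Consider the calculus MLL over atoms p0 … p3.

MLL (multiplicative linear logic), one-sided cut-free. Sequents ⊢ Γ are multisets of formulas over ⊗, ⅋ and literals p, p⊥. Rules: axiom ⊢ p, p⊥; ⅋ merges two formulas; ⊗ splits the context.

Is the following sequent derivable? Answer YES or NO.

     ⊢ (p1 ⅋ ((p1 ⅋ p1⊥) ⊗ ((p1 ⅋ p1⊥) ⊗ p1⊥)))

Derivation (root first):
[⅋]  ⊢ (p1 ⅋ ((p1 ⅋ p1⊥) ⊗ ((p1 ⅋ p1⊥) ⊗ p1⊥)))
  [⊗]  ⊢ p1, ((p1 ⅋ p1⊥) ⊗ ((p1 ⅋ p1⊥) ⊗ p1⊥))
    [⅋]  ⊢ (p1 ⅋ p1⊥)
      [Ax]  ⊢ p1, p1⊥
    [⊗]  ⊢ p1, ((p1 ⅋ p1⊥) ⊗ p1⊥)
      [⅋]  ⊢ (p1 ⅋ p1⊥)
        [Ax]  ⊢ p1, p1⊥
      [Ax]  ⊢ p1, p1⊥

Result: YES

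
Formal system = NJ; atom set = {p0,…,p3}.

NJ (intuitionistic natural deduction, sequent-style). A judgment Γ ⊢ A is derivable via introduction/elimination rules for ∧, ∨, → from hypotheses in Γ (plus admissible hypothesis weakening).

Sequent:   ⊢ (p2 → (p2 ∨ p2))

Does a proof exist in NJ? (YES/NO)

Derivation (root first):
[→I]  ⊢ (p2 → (p2 ∨ p2))
  [∨I₂] p2 ⊢ (p2 ∨ p2)
    [Ax] p2 ⊢ p2

Result: YES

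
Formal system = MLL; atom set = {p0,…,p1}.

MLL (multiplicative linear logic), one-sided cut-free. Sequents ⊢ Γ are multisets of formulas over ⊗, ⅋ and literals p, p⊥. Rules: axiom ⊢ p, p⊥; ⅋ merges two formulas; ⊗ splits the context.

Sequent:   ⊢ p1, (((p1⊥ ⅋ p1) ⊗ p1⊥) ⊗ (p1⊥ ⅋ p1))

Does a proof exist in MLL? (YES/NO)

Proof tree:
[⊗]  ⊢ p1, (((p1⊥ ⅋ p1) ⊗ p1⊥) ⊗ (p1⊥ ⅋ p1))
  [⊗]  ⊢ p1, ((p1⊥ ⅋ p1) ⊗ p1⊥)
    [⅋]  ⊢ (p1⊥ ⅋ p1)
      [Ax]  ⊢ p1, p1⊥
    [Ax]  ⊢ p1, p1⊥
  [⅋]  ⊢ (p1⊥ ⅋ p1)
    [Ax]  ⊢ p1, p1⊥

Result: YES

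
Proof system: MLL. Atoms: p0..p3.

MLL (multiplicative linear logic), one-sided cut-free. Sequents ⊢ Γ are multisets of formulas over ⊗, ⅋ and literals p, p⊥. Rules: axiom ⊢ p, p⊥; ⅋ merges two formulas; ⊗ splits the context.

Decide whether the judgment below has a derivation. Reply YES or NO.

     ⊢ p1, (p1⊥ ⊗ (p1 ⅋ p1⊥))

Derivation trace:
[⊗]  ⊢ p1, (p1⊥ ⊗ (p1 ⅋ p1⊥))
  [Ax]  ⊢ p1, p1⊥
  [⅋]  ⊢ (p1 ⅋ p1⊥)
    [Ax]  ⊢ p1, p1⊥

Result: YES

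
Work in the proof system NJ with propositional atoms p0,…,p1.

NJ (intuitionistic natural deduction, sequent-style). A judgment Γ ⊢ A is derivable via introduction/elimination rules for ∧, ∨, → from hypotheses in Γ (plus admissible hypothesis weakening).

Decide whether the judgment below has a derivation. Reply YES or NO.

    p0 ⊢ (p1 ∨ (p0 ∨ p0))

Derivation (root first):
[∨I₂] p0 ⊢ (p1 ∨ (p0 ∨ p0))
  [∨I₂] p0 ⊢ (p0 ∨ p0)
    [Ax] p0 ⊢ p0

Result: YES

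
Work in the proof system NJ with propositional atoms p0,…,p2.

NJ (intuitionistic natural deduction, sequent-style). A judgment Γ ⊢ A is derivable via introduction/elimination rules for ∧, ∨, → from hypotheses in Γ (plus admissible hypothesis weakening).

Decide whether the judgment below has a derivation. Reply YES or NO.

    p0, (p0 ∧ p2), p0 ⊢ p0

Derivation (root first):
[Wk] p0, (p0 ∧ p2), p0 ⊢ p0
  [Wk] p0, (p0 ∧ p2) ⊢ p0
    [Ax] p0 ⊢ p0

Result: YES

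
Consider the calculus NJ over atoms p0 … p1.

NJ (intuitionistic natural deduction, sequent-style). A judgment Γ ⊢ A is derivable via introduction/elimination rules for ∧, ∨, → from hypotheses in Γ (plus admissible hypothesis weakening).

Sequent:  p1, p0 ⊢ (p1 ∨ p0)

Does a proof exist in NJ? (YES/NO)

Proof tree:
[Wk] p1, p0 ⊢ (p1 ∨ p0)
  [∨I₁] p1 ⊢ (p1 ∨ p0)
    [Ax] p1 ⊢ p1

Result: YES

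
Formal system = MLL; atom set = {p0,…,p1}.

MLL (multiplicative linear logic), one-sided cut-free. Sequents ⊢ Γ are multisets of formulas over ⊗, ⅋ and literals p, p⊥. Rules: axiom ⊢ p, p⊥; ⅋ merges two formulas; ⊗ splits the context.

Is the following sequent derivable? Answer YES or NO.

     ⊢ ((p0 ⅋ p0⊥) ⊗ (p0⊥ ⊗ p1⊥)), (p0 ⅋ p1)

Derivation trace:
[⅋]  ⊢ ((p0 ⅋ p0⊥) ⊗ (p0⊥ ⊗ p1⊥)), (p0 ⅋ p1)
  [⊗]  ⊢ p0, p1, ((p0 ⅋ p0⊥) ⊗ (p0⊥ ⊗ p1⊥))
    [⅋]  ⊢ (p0 ⅋ p0⊥)
      [Ax]  ⊢ p0, p0⊥
    [⊗]  ⊢ p0, p1, (p0⊥ ⊗ p1⊥)
      [Ax]  ⊢ p0, p0⊥
      [Ax]  ⊢ p1, p1⊥

Result: YES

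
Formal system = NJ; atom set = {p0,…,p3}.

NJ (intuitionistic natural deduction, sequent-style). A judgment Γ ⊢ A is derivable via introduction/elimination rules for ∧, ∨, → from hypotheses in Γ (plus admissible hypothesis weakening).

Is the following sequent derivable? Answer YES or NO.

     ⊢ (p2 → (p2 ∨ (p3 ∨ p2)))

Derivation trace:
[→I]  ⊢ (p2 → (p2 ∨ (p3 ∨ p2)))
  [∨I₂] p2 ⊢ (p2 ∨ (p3 ∨ p2))
    [∨I₂] p2 ⊢ (p3 ∨ p2)
      [Ax] p2 ⊢ p2

Result: YES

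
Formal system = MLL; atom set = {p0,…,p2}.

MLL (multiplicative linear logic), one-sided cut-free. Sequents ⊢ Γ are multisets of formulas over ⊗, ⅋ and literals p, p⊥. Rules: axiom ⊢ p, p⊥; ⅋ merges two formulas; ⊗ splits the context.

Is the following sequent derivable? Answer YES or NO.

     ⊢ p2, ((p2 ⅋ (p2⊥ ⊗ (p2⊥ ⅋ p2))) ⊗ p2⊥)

Proof tree:
[⊗]  ⊢ p2, ((p2 ⅋ (p2⊥ ⊗ (p2⊥ ⅋ p2))) ⊗ p2⊥)
  [⅋]  ⊢ (p2 ⅋ (p2⊥ ⊗ (p2⊥ ⅋ p2)))
    [⊗]  ⊢ p2, (p2⊥ ⊗ (p2⊥ ⅋ p2))
      [Ax]  ⊢ p2, p2⊥
      [⅋]  ⊢ (p2⊥ ⅋ p2)
        [Ax]  ⊢ p2, p2⊥
  [Ax]  ⊢ p2, p2⊥

Result: YES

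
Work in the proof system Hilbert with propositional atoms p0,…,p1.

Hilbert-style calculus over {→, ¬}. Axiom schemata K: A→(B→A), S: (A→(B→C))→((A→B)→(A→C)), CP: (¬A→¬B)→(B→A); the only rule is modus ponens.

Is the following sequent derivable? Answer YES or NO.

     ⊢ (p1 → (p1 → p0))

Search for a countermodel by truth-table:
  v=00: Γ:[] Δ:[(p1 → (p1 → p0))=T] refutes=False
  v=01: Γ:[] Δ:[(p1 → (p1 → p0))=F] refutes=True  ← countermodel

Result: NO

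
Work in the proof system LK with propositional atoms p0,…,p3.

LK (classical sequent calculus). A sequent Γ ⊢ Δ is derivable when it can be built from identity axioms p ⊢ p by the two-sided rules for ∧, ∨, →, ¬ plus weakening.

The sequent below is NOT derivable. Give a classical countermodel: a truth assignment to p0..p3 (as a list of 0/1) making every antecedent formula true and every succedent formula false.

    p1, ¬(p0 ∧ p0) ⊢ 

Enumerate valuations to refute Γ ⊢ Δ:
  v=0000: Γ:[p1=F, ¬(p0 ∧ p0)=T] Δ:[] refutes=False
  v=0001: Γ:[p1=F, ¬(p0 ∧ p0)=T] Δ:[] refutes=False
  v=0010: Γ:[p1=F, ¬(p0 ∧ p0)=T] Δ:[] refutes=False
  v=0011: Γ:[p1=F, ¬(p0 ∧ p0)=T] Δ:[] refutes=False
  v=0100: Γ:[p1=T, ¬(p0 ∧ p0)=T] Δ:[] refutes=True  ← countermodel

Result: [0, 1, 0, 0]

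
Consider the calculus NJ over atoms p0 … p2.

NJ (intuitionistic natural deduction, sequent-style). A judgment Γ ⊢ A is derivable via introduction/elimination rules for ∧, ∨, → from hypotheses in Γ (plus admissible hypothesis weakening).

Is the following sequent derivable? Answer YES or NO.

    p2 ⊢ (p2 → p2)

Derivation trace:
[Wk] p2 ⊢ (p2 → p2)
  [→I]  ⊢ (p2 → p2)
    [Ax] p2 ⊢ p2

Result: YES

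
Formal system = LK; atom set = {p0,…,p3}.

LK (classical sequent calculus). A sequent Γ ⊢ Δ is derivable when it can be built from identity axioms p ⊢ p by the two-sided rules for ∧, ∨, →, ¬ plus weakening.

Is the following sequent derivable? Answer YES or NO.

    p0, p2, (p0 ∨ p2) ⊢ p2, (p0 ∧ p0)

Derivation (root first):
[∧R] p0, p2, (p0 ∨ p2) ⊢ p2, (p0 ∧ p0)
  [∨L] (p0 ∨ p2) ⊢ p2, p0
    [Ax] p0 ⊢ p0
    [Ax] p2 ⊢ p2
  [WL] p0, p2 ⊢ p0
    [Ax] p0 ⊢ p0

Result: YES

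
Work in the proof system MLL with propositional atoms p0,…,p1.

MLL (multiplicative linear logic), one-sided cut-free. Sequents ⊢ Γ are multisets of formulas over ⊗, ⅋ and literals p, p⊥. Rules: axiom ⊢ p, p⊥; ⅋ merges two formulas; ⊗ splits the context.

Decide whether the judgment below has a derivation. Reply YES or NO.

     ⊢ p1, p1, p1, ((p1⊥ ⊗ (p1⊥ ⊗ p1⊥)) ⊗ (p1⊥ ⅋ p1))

Proof tree:
[⊗]  ⊢ p1, p1, p1, ((p1⊥ ⊗ (p1⊥ ⊗ p1⊥)) ⊗ (p1⊥ ⅋ p1))
  [⊗]  ⊢ p1, p1, p1, (p1⊥ ⊗ (p1⊥ ⊗ p1⊥))
    [Ax]  ⊢ p1, p1⊥
    [⊗]  ⊢ p1, p1, (p1⊥ ⊗ p1⊥)
      [Ax]  ⊢ p1, p1⊥
      [Ax]  ⊢ p1, p1⊥
  [⅋]  ⊢ (p1⊥ ⅋ p1)
    [Ax]  ⊢ p1, p1⊥

Result: YES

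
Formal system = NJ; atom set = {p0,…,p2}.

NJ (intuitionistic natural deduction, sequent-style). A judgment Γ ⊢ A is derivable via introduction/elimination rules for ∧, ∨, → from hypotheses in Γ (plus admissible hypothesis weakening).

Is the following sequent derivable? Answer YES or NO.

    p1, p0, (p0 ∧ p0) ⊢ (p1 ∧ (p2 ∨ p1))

Derivation (root first):
[Wk] p1, p0, (p0 ∧ p0) ⊢ (p1 ∧ (p2 ∨ p1))
  [Wk] p1, p0 ⊢ (p1 ∧ (p2 ∨ p1))
    [∧I] p1 ⊢ (p1 ∧ (p2 ∨ p1))
      [Ax] p1 ⊢ p1
      [∨I₂] p1 ⊢ (p2 ∨ p1)
        [Ax] p1 ⊢ p1

Result: YES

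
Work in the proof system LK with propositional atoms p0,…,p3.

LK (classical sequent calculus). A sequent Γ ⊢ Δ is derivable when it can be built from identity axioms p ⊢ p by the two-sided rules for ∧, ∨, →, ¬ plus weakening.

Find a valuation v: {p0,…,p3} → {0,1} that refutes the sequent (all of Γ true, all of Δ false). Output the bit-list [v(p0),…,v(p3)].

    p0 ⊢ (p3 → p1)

Enumerate valuations to refute Γ ⊢ Δ:
  v=0000: Γ:[p0=F] Δ:[(p3 → p1)=T] refutes=False
  v=0001: Γ:[p0=F] Δ:[(p3 → p1)=F] refutes=False
  v=0010: Γ:[p0=F] Δ:[(p3 → p1)=T] refutes=False
  v=0011: Γ:[p0=F] Δ:[(p3 → p1)=F] refutes=False
  v=0100: Γ:[p0=F] Δ:[(p3 → p1)=T] refutes=False
  v=0101: Γ:[p0=F] Δ:[(p3 → p1)=T] refutes=False
  v=0110: Γ:[p0=F] Δ:[(p3 → p1)=T] refutes=False
  v=0111: Γ:[p0=F] Δ:[(p3 → p1)=T] refutes=False
  v=1000: Γ:[p0=T] Δ:[(p3 → p1)=T] refutes=False
  v=1001: Γ:[p0=T] Δ:[(p3 → p1)=F] refutes=True  ← countermodel

Result: [1, 0, 0, 1]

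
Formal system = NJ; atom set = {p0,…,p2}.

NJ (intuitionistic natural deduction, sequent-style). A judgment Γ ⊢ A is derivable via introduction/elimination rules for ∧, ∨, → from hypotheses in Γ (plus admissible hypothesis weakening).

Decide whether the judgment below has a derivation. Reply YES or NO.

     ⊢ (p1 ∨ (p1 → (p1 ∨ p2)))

Derivation trace:
[∨I₂]  ⊢ (p1 ∨ (p1 → (p1 ∨ p2)))
  [→I]  ⊢ (p1 → (p1 ∨ p2))
    [∨I₁] p1 ⊢ (p1 ∨ p2)
      [Ax] p1 ⊢ p1

Result: YES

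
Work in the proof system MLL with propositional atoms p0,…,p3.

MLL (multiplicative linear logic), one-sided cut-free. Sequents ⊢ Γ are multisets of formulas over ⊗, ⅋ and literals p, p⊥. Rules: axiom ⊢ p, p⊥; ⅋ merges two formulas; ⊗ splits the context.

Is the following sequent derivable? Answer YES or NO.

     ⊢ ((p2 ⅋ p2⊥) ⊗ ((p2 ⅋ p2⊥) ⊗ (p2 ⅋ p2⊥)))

Derivation (root first):
[⊗]  ⊢ ((p2 ⅋ p2⊥) ⊗ ((p2 ⅋ p2⊥) ⊗ (p2 ⅋ p2⊥)))
  [⅋]  ⊢ (p2 ⅋ p2⊥)
    [Ax]  ⊢ p2, p2⊥
  [⊗]  ⊢ ((p2 ⅋ p2⊥) ⊗ (p2 ⅋ p2⊥))
    [⅋]  ⊢ (p2 ⅋ p2⊥)
      [Ax]  ⊢ p2, p2⊥
    [⅋]  ⊢ (p2 ⅋ p2⊥)
      [Ax]  ⊢ p2, p2⊥

Result: YES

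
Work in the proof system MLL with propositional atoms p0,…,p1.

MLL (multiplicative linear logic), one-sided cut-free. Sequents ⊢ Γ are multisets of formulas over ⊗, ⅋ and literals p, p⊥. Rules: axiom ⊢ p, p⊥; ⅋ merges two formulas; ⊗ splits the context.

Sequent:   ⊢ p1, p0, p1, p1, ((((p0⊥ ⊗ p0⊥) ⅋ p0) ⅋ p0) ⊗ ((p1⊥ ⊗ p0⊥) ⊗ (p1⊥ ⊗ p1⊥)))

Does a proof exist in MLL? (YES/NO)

Derivation trace:
[⊗]  ⊢ p1, p0, p1, p1, ((((p0⊥ ⊗ p0⊥) ⅋ p0) ⅋ p0) ⊗ ((p1⊥ ⊗ p0⊥) ⊗ (p1⊥ ⊗ p1⊥)))
  [⅋]  ⊢ (((p0⊥ ⊗ p0⊥) ⅋ p0) ⅋ p0)
    [⅋]  ⊢ p0, ((p0⊥ ⊗ p0⊥) ⅋ p0)
      [⊗]  ⊢ p0, p0, (p0⊥ ⊗ p0⊥)
        [Ax]  ⊢ p0, p0⊥
        [Ax]  ⊢ p0, p0⊥
  [⊗]  ⊢ p1, p0, p1, p1, ((p1⊥ ⊗ p0⊥) ⊗ (p1⊥ ⊗ p1⊥))
    [⊗]  ⊢ p1, p0, (p1⊥ ⊗ p0⊥)
      [Ax]  ⊢ p1, p1⊥
      [Ax]  ⊢ p0, p0⊥
    [⊗]  ⊢ p1, p1, (p1⊥ ⊗ p1⊥)
      [Ax]  ⊢ p1, p1⊥
      [Ax]  ⊢ p1, p1⊥

Result: YES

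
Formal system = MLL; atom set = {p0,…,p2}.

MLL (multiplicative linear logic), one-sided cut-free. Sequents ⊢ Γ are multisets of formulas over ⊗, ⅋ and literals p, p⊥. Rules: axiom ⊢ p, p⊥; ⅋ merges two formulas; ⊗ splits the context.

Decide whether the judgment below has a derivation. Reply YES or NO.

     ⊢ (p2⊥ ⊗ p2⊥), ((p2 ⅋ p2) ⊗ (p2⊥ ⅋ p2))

Derivation trace:
[⊗]  ⊢ (p2⊥ ⊗ p2⊥), ((p2 ⅋ p2) ⊗ (p2⊥ ⅋ p2))
  [⅋]  ⊢ (p2⊥ ⊗ p2⊥), (p2 ⅋ p2)
    [⊗]  ⊢ p2, p2, (p2⊥ ⊗ p2⊥)
      [Ax]  ⊢ p2, p2⊥
      [Ax]  ⊢ p2, p2⊥
  [⅋]  ⊢ (p2⊥ ⅋ p2)
    [Ax]  ⊢ p2, p2⊥

Result: YES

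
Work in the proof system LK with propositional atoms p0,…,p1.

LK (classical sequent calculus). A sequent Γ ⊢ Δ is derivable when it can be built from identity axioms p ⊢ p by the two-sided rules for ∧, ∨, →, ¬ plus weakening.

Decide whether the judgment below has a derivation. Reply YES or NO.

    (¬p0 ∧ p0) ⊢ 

Proof tree:
[∧L] (¬p0 ∧ p0) ⊢ 
  [¬L] p0, ¬p0 ⊢ 
    [Ax] p0 ⊢ p0

Result: YES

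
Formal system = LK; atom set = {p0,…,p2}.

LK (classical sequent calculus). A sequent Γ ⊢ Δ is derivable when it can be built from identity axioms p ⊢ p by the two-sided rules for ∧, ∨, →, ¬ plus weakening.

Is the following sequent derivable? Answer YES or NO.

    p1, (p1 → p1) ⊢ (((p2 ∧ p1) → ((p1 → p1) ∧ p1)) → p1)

Proof tree:
[→R] p1, (p1 → p1) ⊢ (((p2 ∧ p1) → ((p1 → p1) ∧ p1)) → p1)
  [→L] p1, (p1 → p1), ((p2 ∧ p1) → ((p1 → p1) ∧ p1)) ⊢ p1
    [∧R] p1, (p1 → p1) ⊢ p1, (p2 ∧ p1)
      [WR] p1 ⊢ p1, p2
        [Ax] p1 ⊢ p1
      [→L] p1, (p1 → p1) ⊢ p1
        [Ax] p1 ⊢ p1
        [Ax] p1 ⊢ p1
    [∧L] ((p1 → p1) ∧ p1) ⊢ p1
      [→L] p1, (p1 → p1) ⊢ p1
        [Ax] p1 ⊢ p1
        [Ax] p1 ⊢ p1

Result: YES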